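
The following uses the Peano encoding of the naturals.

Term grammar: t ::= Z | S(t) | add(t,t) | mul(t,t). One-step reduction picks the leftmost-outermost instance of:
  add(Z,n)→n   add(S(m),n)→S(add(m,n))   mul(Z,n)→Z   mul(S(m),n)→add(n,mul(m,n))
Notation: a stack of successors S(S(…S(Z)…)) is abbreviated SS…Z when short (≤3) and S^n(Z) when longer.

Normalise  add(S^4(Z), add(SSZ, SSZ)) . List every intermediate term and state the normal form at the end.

Answer: normal form = S^8(Z)  (in 8 steps)

Derivation:
  start: add(S^4(Z), add(SSZ, SSZ))
  step 1: S(add(SSSZ, add(SSZ, SSZ)))
  step 2: S(S(add(SSZ, add(SSZ, SSZ))))
  step 3: S(S(S(add(SZ, add(SSZ, SSZ)))))
  step 4: S(S(S(S(add(Z, add(SSZ, SSZ))))))
  step 5: S(S(S(S(add(SSZ, SSZ)))))
  step 6: S(S(S(S(S(add(SZ, SSZ))))))
  step 7: S(S(S(S(S(S(add(Z, SSZ)))))))
  step 8: S^8(Z)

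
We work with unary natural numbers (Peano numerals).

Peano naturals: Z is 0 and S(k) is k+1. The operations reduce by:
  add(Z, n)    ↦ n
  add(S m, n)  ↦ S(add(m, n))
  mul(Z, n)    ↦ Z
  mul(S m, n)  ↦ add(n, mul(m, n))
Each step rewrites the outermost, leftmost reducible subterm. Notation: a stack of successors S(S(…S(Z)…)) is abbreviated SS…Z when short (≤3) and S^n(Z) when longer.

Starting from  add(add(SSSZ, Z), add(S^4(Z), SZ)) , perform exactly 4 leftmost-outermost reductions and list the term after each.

  start: add(add(SSSZ, Z), add(S^4(Z), SZ))
  →1  add(S(add(SSZ, Z)), add(S^4(Z), SZ))
  →2  S(add(add(SSZ, Z), add(S^4(Z), SZ)))
  →3  S(add(S(add(SZ, Z)), add(S^4(Z), SZ)))
  →4  S(S(add(add(SZ, Z), add(S^4(Z), SZ))))

Answer: after 4 steps: S(S(add(add(SZ, Z), add(S^4(Z), SZ))))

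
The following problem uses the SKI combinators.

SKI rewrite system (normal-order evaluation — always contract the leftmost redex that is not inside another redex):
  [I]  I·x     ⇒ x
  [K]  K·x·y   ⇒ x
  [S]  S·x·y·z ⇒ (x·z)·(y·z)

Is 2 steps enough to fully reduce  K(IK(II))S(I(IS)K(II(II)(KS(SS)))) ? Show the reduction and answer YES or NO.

Answer: NO — after 2 steps the term is K(II)(I(IS)K(II(II)(KS(SS)))), not yet normal

Reduction:
  start: K(IK(II))S(I(IS)K(II(II)(KS(SS))))
  [1] IK(II)(I(IS)K(II(II)(KS(SS))))
  [2] K(II)(I(IS)K(II(II)(KS(SS))))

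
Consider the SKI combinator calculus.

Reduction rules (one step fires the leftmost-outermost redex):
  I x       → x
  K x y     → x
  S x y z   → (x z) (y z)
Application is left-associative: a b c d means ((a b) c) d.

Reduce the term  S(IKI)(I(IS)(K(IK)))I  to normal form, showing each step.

Answer: normal form = S(KK)I  (in 7 steps)

Working:
  start: S(IKI)(I(IS)(K(IK)))I
  step 1: IKII(I(IS)(K(IK))I)
  step 2: KII(I(IS)(K(IK))I)
  step 3: I(I(IS)(K(IK))I)
  step 4: I(IS)(K(IK))I
  step 5: IS(K(IK))I
  step 6: S(K(IK))I
  step 7: S(KK)I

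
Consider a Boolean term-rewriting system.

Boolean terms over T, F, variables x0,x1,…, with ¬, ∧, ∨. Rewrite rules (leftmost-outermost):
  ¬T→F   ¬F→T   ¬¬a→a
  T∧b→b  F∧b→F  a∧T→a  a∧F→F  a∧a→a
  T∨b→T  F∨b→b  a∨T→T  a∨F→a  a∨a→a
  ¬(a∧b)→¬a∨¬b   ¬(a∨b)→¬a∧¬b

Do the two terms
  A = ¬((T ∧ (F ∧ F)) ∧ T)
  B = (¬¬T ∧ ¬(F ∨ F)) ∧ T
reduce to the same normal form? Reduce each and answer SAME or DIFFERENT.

Term A:
  start: ¬((T ∧ (F ∧ F)) ∧ T)
  →1  ¬(T ∧ (F ∧ F)) ∨ ¬T
  →2  (¬T ∨ ¬(F ∧ F)) ∨ ¬T
  →3  (F ∨ ¬(F ∧ F)) ∨ ¬T
  →4  ¬(F ∧ F) ∨ ¬T
  →5  (¬F ∨ ¬F) ∨ ¬T
  →6  ¬F ∨ ¬T
  →7  T ∨ ¬T
  →8  T

Term B:
  start: (¬¬T ∧ ¬(F ∨ F)) ∧ T
  →1  ¬¬T ∧ ¬(F ∨ F)
  →2  T ∧ ¬(F ∨ F)
  →3  ¬(F ∨ F)
  →4  ¬F ∧ ¬F
  →5  ¬F
  →6  T

Answer: SAME — A ⇓ T, B ⇓ T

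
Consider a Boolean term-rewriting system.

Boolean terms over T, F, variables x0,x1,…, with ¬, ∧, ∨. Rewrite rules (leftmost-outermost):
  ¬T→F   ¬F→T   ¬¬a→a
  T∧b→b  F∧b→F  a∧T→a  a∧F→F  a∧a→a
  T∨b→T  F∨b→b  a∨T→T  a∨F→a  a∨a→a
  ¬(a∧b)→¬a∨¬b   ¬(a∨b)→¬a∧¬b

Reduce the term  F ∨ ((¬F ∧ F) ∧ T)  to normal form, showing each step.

Answer: normal form = F  (in 3 steps)

Reduction:
  start: F ∨ ((¬F ∧ F) ∧ T)
  step 1: (¬F ∧ F) ∧ T
  step 2: ¬F ∧ F
  step 3: F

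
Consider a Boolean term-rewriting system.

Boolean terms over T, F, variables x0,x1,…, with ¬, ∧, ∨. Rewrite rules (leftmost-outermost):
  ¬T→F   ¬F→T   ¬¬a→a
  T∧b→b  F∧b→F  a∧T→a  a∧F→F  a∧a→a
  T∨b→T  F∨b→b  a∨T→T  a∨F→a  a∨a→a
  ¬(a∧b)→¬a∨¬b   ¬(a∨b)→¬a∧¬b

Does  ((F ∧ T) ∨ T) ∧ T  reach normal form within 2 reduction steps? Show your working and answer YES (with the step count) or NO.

Answer: YES — reaches normal form T in 2 ≤ 2 steps

Derivation:
  start: ((F ∧ T) ∨ T) ∧ T
  →1  (F ∧ T) ∨ T
  →2  T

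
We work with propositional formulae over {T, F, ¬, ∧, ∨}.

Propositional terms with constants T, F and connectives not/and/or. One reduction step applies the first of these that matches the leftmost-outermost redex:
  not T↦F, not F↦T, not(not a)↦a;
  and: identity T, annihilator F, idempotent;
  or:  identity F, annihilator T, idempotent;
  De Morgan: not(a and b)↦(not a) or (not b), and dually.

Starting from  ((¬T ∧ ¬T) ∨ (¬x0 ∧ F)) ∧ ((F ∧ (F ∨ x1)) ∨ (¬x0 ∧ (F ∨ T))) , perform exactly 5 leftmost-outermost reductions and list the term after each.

Answer: after 5 steps: F

Reduction:
  start: ((¬T ∧ ¬T) ∨ (¬x0 ∧ F)) ∧ ((F ∧ (F ∨ x1)) ∨ (¬x0 ∧ (F ∨ T)))
  →1  (¬T ∨ (¬x0 ∧ F)) ∧ ((F ∧ (F ∨ x1)) ∨ (¬x0 ∧ (F ∨ T)))
  →2  (F ∨ (¬x0 ∧ F)) ∧ ((F ∧ (F ∨ x1)) ∨ (¬x0 ∧ (F ∨ T)))
  →3  (¬x0 ∧ F) ∧ ((F ∧ (F ∨ x1)) ∨ (¬x0 ∧ (F ∨ T)))
  →4  F ∧ ((F ∧ (F ∨ x1)) ∨ (¬x0 ∧ (F ∨ T)))
  →5  F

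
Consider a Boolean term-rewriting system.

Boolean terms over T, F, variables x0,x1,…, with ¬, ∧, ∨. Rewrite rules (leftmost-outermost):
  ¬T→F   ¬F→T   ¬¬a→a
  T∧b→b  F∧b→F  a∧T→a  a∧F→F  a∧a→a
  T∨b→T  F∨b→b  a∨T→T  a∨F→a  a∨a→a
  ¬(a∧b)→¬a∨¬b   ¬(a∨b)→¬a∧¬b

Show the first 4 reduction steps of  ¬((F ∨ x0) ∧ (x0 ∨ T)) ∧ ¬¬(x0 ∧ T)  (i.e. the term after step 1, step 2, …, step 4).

  start: ¬((F ∨ x0) ∧ (x0 ∨ T)) ∧ ¬¬(x0 ∧ T)
  →1  (¬(F ∨ x0) ∨ ¬(x0 ∨ T)) ∧ ¬¬(x0 ∧ T)
  →2  ((¬F ∧ ¬x0) ∨ ¬(x0 ∨ T)) ∧ ¬¬(x0 ∧ T)
  →3  ((T ∧ ¬x0) ∨ ¬(x0 ∨ T)) ∧ ¬¬(x0 ∧ T)
  →4  (¬x0 ∨ ¬(x0 ∨ T)) ∧ ¬¬(x0 ∧ T)

Answer: after 4 steps: (¬x0 ∨ ¬(x0 ∨ T)) ∧ ¬¬(x0 ∧ T)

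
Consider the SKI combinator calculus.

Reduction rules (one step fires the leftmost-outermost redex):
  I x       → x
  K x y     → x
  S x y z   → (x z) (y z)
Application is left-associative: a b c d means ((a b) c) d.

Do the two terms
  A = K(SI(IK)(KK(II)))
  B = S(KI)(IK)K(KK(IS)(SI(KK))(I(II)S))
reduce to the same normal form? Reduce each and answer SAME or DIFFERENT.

Answer: DIFFERENT — A ⇓ K(K(KK)), B ⇓ K

Working:
Term A:
  start: K(SI(IK)(KK(II)))
  [1] K(I(KK(II))(IK(KK(II))))
  [2] K(KK(II)(IK(KK(II))))
  [3] K(K(IK(KK(II))))
  [4] K(K(K(KK(II))))
  [5] K(K(KK))

Term B:
  start: S(KI)(IK)K(KK(IS)(SI(KK))(I(II)S))
  [1] KIK(IKK)(KK(IS)(SI(KK))(I(II)S))
  [2] I(IKK)(KK(IS)(SI(KK))(I(II)S))
  [3] IKK(KK(IS)(SI(KK))(I(II)S))
  [4] KK(KK(IS)(SI(KK))(I(II)S))
  [5] K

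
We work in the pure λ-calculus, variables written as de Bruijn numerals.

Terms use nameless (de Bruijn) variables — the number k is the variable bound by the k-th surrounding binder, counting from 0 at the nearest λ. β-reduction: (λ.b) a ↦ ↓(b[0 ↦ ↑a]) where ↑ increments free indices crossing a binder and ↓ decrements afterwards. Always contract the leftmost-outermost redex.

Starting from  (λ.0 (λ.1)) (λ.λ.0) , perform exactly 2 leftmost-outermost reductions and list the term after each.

Answer: after 2 steps: λ.0

Working:
  start: (λ.0 (λ.1)) (λ.λ.0)
  [1] (λ.λ.0) (λ.λ.λ.0)
  [2] λ.0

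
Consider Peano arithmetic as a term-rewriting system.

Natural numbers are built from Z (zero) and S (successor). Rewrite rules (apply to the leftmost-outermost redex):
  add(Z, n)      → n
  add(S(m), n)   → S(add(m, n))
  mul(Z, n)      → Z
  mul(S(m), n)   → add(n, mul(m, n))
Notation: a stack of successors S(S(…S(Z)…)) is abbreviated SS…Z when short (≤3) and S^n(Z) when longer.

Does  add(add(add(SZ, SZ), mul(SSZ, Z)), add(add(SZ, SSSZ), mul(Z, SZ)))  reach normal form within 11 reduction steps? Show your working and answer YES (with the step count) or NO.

  start: add(add(add(SZ, SZ), mul(SSZ, Z)), add(add(SZ, SSSZ), mul(Z, SZ)))
  step 1: add(add(S(add(Z, SZ)), mul(SSZ, Z)), add(add(SZ, SSSZ), mul(Z, SZ)))
  step 2: add(S(add(add(Z, SZ), mul(SSZ, Z))), add(add(SZ, SSSZ), mul(Z, SZ)))
  step 3: S(add(add(add(Z, SZ), mul(SSZ, Z)), add(add(SZ, SSSZ), mul(Z, SZ))))
  step 4: S(add(add(SZ, mul(SSZ, Z)), add(add(SZ, SSSZ), mul(Z, SZ))))
  step 5: S(add(S(add(Z, mul(SSZ, Z))), add(add(SZ, SSSZ), mul(Z, SZ))))
  step 6: S(S(add(add(Z, mul(SSZ, Z)), add(add(SZ, SSSZ), mul(Z, SZ)))))
  step 7: S(S(add(mul(SSZ, Z), add(add(SZ, SSSZ), mul(Z, SZ)))))
  step 8: S(S(add(add(Z, mul(SZ, Z)), add(add(SZ, SSSZ), mul(Z, SZ)))))
  step 9: S(S(add(mul(SZ, Z), add(add(SZ, SSSZ), mul(Z, SZ)))))
  step 10: S(S(add(add(Z, mul(Z, Z)), add(add(SZ, SSSZ), mul(Z, SZ)))))
  step 11: S(S(add(mul(Z, Z), add(add(SZ, SSSZ), mul(Z, SZ)))))

Answer: NO — after 11 steps the term is S(S(add(mul(Z, Z), add(add(SZ, SSSZ), mul(Z, SZ))))), not yet normal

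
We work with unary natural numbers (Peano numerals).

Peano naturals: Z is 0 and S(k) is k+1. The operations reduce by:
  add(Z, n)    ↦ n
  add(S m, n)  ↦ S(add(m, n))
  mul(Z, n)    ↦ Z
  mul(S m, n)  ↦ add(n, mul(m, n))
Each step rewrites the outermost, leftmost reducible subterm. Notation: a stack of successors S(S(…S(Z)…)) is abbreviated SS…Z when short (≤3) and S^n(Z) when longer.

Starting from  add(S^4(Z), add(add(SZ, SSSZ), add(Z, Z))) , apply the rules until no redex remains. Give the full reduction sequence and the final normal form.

Answer: normal form = S^8(Z)  (in 13 steps)

Reduction:
  start: add(S^4(Z), add(add(SZ, SSSZ), add(Z, Z)))
  step 1: S(add(SSSZ, add(add(SZ, SSSZ), add(Z, Z))))
  step 2: S(S(add(SSZ, add(add(SZ, SSSZ), add(Z, Z)))))
  step 3: S(S(S(add(SZ, add(add(SZ, SSSZ), add(Z, Z))))))
  step 4: S(S(S(S(add(Z, add(add(SZ, SSSZ), add(Z, Z)))))))
  step 5: S(S(S(S(add(add(SZ, SSSZ), add(Z, Z))))))
  step 6: S(S(S(S(add(S(add(Z, SSSZ)), add(Z, Z))))))
  step 7: S(S(S(S(S(add(add(Z, SSSZ), add(Z, Z)))))))
  step 8: S(S(S(S(S(add(SSSZ, add(Z, Z)))))))
  step 9: S(S(S(S(S(S(add(SSZ, add(Z, Z))))))))
  step 10: S(S(S(S(S(S(S(add(SZ, add(Z, Z)))))))))
  step 11: S(S(S(S(S(S(S(S(add(Z, add(Z, Z))))))))))
  step 12: S(S(S(S(S(S(S(S(add(Z, Z)))))))))
  step 13: S^8(Z)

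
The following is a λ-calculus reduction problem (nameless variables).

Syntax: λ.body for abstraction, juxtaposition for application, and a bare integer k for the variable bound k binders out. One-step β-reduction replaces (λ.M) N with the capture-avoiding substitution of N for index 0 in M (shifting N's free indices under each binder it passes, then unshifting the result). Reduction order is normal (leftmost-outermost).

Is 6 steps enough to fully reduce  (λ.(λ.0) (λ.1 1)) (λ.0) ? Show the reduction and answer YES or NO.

Answer: YES — reaches normal form λ.λ.0 in 3 ≤ 6 steps

Reduction:
  start: (λ.(λ.0) (λ.1 1)) (λ.0)
  step 1: (λ.0) (λ.(λ.0) (λ.0))
  step 2: λ.(λ.0) (λ.0)
  step 3: λ.λ.0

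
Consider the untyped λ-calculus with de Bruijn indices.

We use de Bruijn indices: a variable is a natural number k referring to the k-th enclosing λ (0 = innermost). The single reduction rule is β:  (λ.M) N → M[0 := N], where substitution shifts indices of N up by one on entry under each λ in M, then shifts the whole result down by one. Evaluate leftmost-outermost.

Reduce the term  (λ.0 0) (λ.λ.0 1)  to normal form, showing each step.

  start: (λ.0 0) (λ.λ.0 1)
  →1  (λ.λ.0 1) (λ.λ.0 1)
  →2  λ.0 (λ.λ.0 1)

Answer: normal form = λ.0 (λ.λ.0 1)  (in 2 steps)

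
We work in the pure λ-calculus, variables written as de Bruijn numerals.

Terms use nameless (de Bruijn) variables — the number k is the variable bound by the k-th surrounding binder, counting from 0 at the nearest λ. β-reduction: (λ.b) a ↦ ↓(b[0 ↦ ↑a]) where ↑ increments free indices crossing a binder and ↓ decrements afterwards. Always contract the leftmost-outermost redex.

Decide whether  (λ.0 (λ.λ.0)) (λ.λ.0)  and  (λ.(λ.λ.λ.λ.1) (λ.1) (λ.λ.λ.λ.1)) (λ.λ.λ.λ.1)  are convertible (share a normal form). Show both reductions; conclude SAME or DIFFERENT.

Answer: DIFFERENT — A ⇓ λ.0, B ⇓ λ.λ.1

Reduction:
Term A:
  start: (λ.0 (λ.λ.0)) (λ.λ.0)
  step 1: (λ.λ.0) (λ.λ.0)
  step 2: λ.0

Term B:
  start: (λ.(λ.λ.λ.λ.1) (λ.1) (λ.λ.λ.λ.1)) (λ.λ.λ.λ.1)
  step 1: (λ.λ.λ.λ.1) (λ.λ.λ.λ.λ.1) (λ.λ.λ.λ.1)
  step 2: (λ.λ.λ.1) (λ.λ.λ.λ.1)
  step 3: λ.λ.1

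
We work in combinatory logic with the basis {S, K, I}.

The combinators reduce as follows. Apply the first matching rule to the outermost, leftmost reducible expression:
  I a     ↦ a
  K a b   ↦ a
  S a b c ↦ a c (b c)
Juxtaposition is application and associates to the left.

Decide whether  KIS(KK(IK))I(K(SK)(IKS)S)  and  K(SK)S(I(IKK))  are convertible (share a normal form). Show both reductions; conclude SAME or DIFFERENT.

Term A:
  start: KIS(KK(IK))I(K(SK)(IKS)S)
  →1  I(KK(IK))I(K(SK)(IKS)S)
  →2  KK(IK)I(K(SK)(IKS)S)
  →3  KI(K(SK)(IKS)S)
  →4  I

Term B:
  start: K(SK)S(I(IKK))
  →1  SK(I(IKK))
  →2  SK(IKK)
  →3  SK(KK)

Answer: DIFFERENT — A ⇓ I, B ⇓ SK(KK)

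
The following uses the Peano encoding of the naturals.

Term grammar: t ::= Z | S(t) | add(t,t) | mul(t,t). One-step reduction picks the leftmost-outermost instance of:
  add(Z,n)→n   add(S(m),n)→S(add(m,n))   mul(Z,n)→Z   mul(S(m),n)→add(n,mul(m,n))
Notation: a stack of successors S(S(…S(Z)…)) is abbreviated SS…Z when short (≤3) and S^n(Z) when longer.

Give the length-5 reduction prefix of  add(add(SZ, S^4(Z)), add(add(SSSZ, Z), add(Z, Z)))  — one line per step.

Answer: after 5 steps: S(S(S(add(SSZ, add(add(SSSZ, Z), add(Z, Z))))))

Derivation:
  start: add(add(SZ, S^4(Z)), add(add(SSSZ, Z), add(Z, Z)))
  →1  add(S(add(Z, S^4(Z))), add(add(SSSZ, Z), add(Z, Z)))
  →2  S(add(add(Z, S^4(Z)), add(add(SSSZ, Z), add(Z, Z))))
  →3  S(add(S^4(Z), add(add(SSSZ, Z), add(Z, Z))))
  →4  S(S(add(SSSZ, add(add(SSSZ, Z), add(Z, Z)))))
  →5  S(S(S(add(SSZ, add(add(SSSZ, Z), add(Z, Z))))))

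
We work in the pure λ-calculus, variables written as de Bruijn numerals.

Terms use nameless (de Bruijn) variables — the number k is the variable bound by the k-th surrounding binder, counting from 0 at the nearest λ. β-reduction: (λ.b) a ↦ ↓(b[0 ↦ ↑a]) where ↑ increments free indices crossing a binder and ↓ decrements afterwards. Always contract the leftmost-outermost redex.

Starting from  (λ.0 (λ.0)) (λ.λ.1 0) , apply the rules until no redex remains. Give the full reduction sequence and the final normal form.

Answer: normal form = λ.0  (in 3 steps)

Working:
  start: (λ.0 (λ.0)) (λ.λ.1 0)
  step 1: (λ.λ.1 0) (λ.0)
  step 2: λ.(λ.0) 0
  step 3: λ.0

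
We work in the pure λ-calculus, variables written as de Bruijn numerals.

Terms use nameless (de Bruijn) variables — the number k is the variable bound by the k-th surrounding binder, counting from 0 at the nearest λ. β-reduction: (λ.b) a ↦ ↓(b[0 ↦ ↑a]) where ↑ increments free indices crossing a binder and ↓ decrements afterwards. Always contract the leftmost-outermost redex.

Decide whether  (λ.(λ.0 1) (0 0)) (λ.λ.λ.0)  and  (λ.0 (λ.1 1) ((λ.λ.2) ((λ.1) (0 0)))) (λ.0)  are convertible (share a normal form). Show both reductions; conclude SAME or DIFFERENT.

Answer: SAME — A ⇓ λ.0, B ⇓ λ.0

Derivation:
Term A:
  start: (λ.(λ.0 1) (0 0)) (λ.λ.λ.0)
  step 1: (λ.0 (λ.λ.λ.0)) ((λ.λ.λ.0) (λ.λ.λ.0))
  step 2: (λ.λ.λ.0) (λ.λ.λ.0) (λ.λ.λ.0)
  step 3: (λ.λ.0) (λ.λ.λ.0)
  step 4: λ.0

Term B:
  start: (λ.0 (λ.1 1) ((λ.λ.2) ((λ.1) (0 0)))) (λ.0)
  step 1: (λ.0) (λ.(λ.0) (λ.0)) ((λ.λ.λ.0) ((λ.λ.0) ((λ.0) (λ.0))))
  step 2: (λ.(λ.0) (λ.0)) ((λ.λ.λ.0) ((λ.λ.0) ((λ.0) (λ.0))))
  step 3: (λ.0) (λ.0)
  step 4: λ.0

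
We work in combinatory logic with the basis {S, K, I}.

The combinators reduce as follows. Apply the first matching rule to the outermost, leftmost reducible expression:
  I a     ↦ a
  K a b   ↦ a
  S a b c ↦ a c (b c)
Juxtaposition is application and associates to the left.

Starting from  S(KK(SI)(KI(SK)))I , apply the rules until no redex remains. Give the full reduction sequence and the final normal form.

Answer: normal form = S(KI)I  (in 2 steps)

Reduction:
  start: S(KK(SI)(KI(SK)))I
  step 1: S(K(KI(SK)))I
  step 2: S(KI)I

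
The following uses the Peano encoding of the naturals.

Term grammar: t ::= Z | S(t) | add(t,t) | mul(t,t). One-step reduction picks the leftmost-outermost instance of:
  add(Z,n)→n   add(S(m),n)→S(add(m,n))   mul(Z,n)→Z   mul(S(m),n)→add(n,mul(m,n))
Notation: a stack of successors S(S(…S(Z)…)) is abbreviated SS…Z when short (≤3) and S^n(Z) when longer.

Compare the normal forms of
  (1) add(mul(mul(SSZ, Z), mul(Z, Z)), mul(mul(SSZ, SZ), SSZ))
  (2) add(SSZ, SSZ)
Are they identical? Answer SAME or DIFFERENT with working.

Term A:
  start: add(mul(mul(SSZ, Z), mul(Z, Z)), mul(mul(SSZ, SZ), SSZ))
  →1  add(mul(add(Z, mul(SZ, Z)), mul(Z, Z)), mul(mul(SSZ, SZ), SSZ))
  →2  add(mul(mul(SZ, Z), mul(Z, Z)), mul(mul(SSZ, SZ), SSZ))
  →3  add(mul(add(Z, mul(Z, Z)), mul(Z, Z)), mul(mul(SSZ, SZ), SSZ))
  →4  add(mul(mul(Z, Z), mul(Z, Z)), mul(mul(SSZ, SZ), SSZ))
  →5  add(mul(Z, mul(Z, Z)), mul(mul(SSZ, SZ), SSZ))
  →6  add(Z, mul(mul(SSZ, SZ), SSZ))
  →7  mul(mul(SSZ, SZ), SSZ)
  →8  mul(add(SZ, mul(SZ, SZ)), SSZ)
  →9  mul(S(add(Z, mul(SZ, SZ))), SSZ)
  →10  add(SSZ, mul(add(Z, mul(SZ, SZ)), SSZ))
  →11  S(add(SZ, mul(add(Z, mul(SZ, SZ)), SSZ)))
  →12  S(S(add(Z, mul(add(Z, mul(SZ, SZ)), SSZ))))
  →13  S(S(mul(add(Z, mul(SZ, SZ)), SSZ)))
  →14  S(S(mul(mul(SZ, SZ), SSZ)))
  →15  S(S(mul(add(SZ, mul(Z, SZ)), SSZ)))
  →16  S(S(mul(S(add(Z, mul(Z, SZ))), SSZ)))
  →17  S(S(add(SSZ, mul(add(Z, mul(Z, SZ)), SSZ))))
  →18  S(S(S(add(SZ, mul(add(Z, mul(Z, SZ)), SSZ)))))
  →19  S(S(S(S(add(Z, mul(add(Z, mul(Z, SZ)), SSZ))))))
  →20  S(S(S(S(mul(add(Z, mul(Z, SZ)), SSZ)))))
  →21  S(S(S(S(mul(mul(Z, SZ), SSZ)))))
  →22  S(S(S(S(mul(Z, SSZ)))))
  →23  S^4(Z)

Term B:
  start: add(SSZ, SSZ)
  →1  S(add(SZ, SSZ))
  →2  S(S(add(Z, SSZ)))
  →3  S^4(Z)

Answer: SAME — A ⇓ S^4(Z), B ⇓ S^4(Z)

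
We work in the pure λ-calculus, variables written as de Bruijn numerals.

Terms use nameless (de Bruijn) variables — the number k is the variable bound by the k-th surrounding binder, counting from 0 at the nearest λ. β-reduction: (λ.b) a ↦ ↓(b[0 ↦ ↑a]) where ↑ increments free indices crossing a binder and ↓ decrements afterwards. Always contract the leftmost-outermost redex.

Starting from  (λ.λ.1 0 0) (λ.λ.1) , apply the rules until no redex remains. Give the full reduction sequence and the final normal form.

Answer: normal form = λ.0  (in 3 steps)

Working:
  start: (λ.λ.1 0 0) (λ.λ.1)
  [1] λ.(λ.λ.1) 0 0
  [2] λ.(λ.1) 0
  [3] λ.0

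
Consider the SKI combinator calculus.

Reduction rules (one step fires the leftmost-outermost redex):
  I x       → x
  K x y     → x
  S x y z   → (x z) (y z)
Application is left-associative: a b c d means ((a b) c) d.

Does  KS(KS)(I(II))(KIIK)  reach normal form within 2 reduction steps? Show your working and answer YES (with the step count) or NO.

Answer: NO — after 2 steps the term is S(II)(KIIK), not yet normal

Derivation:
  start: KS(KS)(I(II))(KIIK)
  [1] S(I(II))(KIIK)
  [2] S(II)(KIIK)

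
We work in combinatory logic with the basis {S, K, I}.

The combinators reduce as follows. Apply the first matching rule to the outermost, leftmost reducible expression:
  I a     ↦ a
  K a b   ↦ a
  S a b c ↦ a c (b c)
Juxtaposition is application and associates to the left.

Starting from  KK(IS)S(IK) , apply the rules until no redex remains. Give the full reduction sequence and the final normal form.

Answer: normal form = S  (in 2 steps)

Working:
  start: KK(IS)S(IK)
  →1  KS(IK)
  →2  S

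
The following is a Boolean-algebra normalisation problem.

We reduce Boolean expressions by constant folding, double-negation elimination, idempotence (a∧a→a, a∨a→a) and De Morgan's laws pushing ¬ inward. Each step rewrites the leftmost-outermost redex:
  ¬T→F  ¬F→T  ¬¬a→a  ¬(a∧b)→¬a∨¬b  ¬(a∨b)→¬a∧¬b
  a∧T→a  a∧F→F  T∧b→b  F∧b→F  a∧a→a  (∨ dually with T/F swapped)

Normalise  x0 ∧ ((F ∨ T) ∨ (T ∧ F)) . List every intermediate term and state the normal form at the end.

Answer: normal form = x0  (in 3 steps)

Derivation:
  start: x0 ∧ ((F ∨ T) ∨ (T ∧ F))
  step 1: x0 ∧ (T ∨ (T ∧ F))
  step 2: x0 ∧ T
  step 3: x0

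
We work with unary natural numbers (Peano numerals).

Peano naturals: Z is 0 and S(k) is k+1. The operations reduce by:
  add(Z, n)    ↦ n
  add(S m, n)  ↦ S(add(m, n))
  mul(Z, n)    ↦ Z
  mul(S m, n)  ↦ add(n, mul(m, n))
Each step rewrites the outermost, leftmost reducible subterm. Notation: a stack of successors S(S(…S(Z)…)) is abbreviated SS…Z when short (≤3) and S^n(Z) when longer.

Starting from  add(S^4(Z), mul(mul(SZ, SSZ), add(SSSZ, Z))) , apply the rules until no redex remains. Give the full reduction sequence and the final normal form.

Answer: normal form = S^10(Z)  (in 29 steps)

Derivation:
  start: add(S^4(Z), mul(mul(SZ, SSZ), add(SSSZ, Z)))
  step 1: S(add(SSSZ, mul(mul(SZ, SSZ), add(SSSZ, Z))))
  step 2: S(S(add(SSZ, mul(mul(SZ, SSZ), add(SSSZ, Z)))))
  step 3: S(S(S(add(SZ, mul(mul(SZ, SSZ), add(SSSZ, Z))))))
  step 4: S(S(S(S(add(Z, mul(mul(SZ, SSZ), add(SSSZ, Z)))))))
  step 5: S(S(S(S(mul(mul(SZ, SSZ), add(SSSZ, Z))))))
  step 6: S(S(S(S(mul(add(SSZ, mul(Z, SSZ)), add(SSSZ, Z))))))
  step 7: S(S(S(S(mul(S(add(SZ, mul(Z, SSZ))), add(SSSZ, Z))))))
  step 8: S(S(S(S(add(add(SSSZ, Z), mul(add(SZ, mul(Z, SSZ)), add(SSSZ, Z)))))))
  step 9: S(S(S(S(add(S(add(SSZ, Z)), mul(add(SZ, mul(Z, SSZ)), add(SSSZ, Z)))))))
  step 10: S(S(S(S(S(add(add(SSZ, Z), mul(add(SZ, mul(Z, SSZ)), add(SSSZ, Z))))))))
  step 11: S(S(S(S(S(add(S(add(SZ, Z)), mul(add(SZ, mul(Z, SSZ)), add(SSSZ, Z))))))))
  step 12: S(S(S(S(S(S(add(add(SZ, Z), mul(add(SZ, mul(Z, SSZ)), add(SSSZ, Z)))))))))
  step 13: S(S(S(S(S(S(add(S(add(Z, Z)), mul(add(SZ, mul(Z, SSZ)), add(SSSZ, Z)))))))))
  step 14: S(S(S(S(S(S(S(add(add(Z, Z), mul(add(SZ, mul(Z, SSZ)), add(SSSZ, Z))))))))))
  step 15: S(S(S(S(S(S(S(add(Z, mul(add(SZ, mul(Z, SSZ)), add(SSSZ, Z))))))))))
  step 16: S(S(S(S(S(S(S(mul(add(SZ, mul(Z, SSZ)), add(SSSZ, Z)))))))))
  step 17: S(S(S(S(S(S(S(mul(S(add(Z, mul(Z, SSZ))), add(SSSZ, Z)))))))))
  step 18: S(S(S(S(S(S(S(add(add(SSSZ, Z), mul(add(Z, mul(Z, SSZ)), add(SSSZ, Z))))))))))
  step 19: S(S(S(S(S(S(S(add(S(add(SSZ, Z)), mul(add(Z, mul(Z, SSZ)), add(SSSZ, Z))))))))))
  step 20: S(S(S(S(S(S(S(S(add(add(SSZ, Z), mul(add(Z, mul(Z, SSZ)), add(SSSZ, Z)))))))))))
  step 21: S(S(S(S(S(S(S(S(add(S(add(SZ, Z)), mul(add(Z, mul(Z, SSZ)), add(SSSZ, Z)))))))))))
  step 22: S(S(S(S(S(S(S(S(S(add(add(SZ, Z), mul(add(Z, mul(Z, SSZ)), add(SSSZ, Z))))))))))))
  step 23: S(S(S(S(S(S(S(S(S(add(S(add(Z, Z)), mul(add(Z, mul(Z, SSZ)), add(SSSZ, Z))))))))))))
  step 24: S(S(S(S(S(S(S(S(S(S(add(add(Z, Z), mul(add(Z, mul(Z, SSZ)), add(SSSZ, Z)))))))))))))
  step 25: S(S(S(S(S(S(S(S(S(S(add(Z, mul(add(Z, mul(Z, SSZ)), add(SSSZ, Z)))))))))))))
  step 26: S(S(S(S(S(S(S(S(S(S(mul(add(Z, mul(Z, SSZ)), add(SSSZ, Z))))))))))))
  step 27: S(S(S(S(S(S(S(S(S(S(mul(mul(Z, SSZ), add(SSSZ, Z))))))))))))
  step 28: S(S(S(S(S(S(S(S(S(S(mul(Z, add(SSSZ, Z))))))))))))
  step 29: S^10(Z)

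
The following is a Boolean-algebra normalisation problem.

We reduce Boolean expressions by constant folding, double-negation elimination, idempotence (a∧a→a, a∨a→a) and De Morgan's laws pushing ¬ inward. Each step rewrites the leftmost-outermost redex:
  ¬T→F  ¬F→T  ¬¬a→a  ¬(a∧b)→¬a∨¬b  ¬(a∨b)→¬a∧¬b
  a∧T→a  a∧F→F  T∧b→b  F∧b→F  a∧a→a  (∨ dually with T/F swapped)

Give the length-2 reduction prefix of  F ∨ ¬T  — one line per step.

  start: F ∨ ¬T
  [1] ¬T
  [2] F

Answer: after 2 steps: F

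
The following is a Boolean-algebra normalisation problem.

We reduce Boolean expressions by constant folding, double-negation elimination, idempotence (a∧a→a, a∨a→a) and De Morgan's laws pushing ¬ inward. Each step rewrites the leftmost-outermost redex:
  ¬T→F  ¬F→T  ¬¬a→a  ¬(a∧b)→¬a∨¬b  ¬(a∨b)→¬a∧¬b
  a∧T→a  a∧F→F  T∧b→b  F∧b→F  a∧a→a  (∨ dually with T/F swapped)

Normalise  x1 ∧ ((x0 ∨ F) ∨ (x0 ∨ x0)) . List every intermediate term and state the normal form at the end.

  start: x1 ∧ ((x0 ∨ F) ∨ (x0 ∨ x0))
  step 1: x1 ∧ (x0 ∨ (x0 ∨ x0))
  step 2: x1 ∧ (x0 ∨ x0)
  step 3: x1 ∧ x0

Answer: normal form = x1 ∧ x0  (in 3 steps)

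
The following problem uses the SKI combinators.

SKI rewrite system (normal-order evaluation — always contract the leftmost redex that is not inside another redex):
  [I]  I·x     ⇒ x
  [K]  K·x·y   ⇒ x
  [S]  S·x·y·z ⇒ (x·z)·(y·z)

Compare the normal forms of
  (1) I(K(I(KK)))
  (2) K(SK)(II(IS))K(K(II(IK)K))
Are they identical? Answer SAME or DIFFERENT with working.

Answer: SAME — A ⇓ K(KK), B ⇓ K(KK)

Derivation:
Term A:
  start: I(K(I(KK)))
  [1] K(I(KK))
  [2] K(KK)

Term B:
  start: K(SK)(II(IS))K(K(II(IK)K))
  [1] SKK(K(II(IK)K))
  [2] K(K(II(IK)K))(K(K(II(IK)K)))
  [3] K(II(IK)K)
  [4] K(I(IK)K)
  [5] K(IKK)
  [6] K(KK)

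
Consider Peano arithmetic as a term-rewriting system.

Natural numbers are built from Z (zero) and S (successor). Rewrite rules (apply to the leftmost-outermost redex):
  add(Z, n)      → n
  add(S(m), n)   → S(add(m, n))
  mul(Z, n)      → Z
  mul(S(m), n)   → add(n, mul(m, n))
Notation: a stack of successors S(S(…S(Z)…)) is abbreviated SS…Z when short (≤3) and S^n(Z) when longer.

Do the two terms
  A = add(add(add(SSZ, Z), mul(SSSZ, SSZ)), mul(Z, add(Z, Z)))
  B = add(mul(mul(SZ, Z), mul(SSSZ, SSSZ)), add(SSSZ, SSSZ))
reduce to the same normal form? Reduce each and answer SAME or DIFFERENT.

Term A:
  start: add(add(add(SSZ, Z), mul(SSSZ, SSZ)), mul(Z, add(Z, Z)))
  →1  add(add(S(add(SZ, Z)), mul(SSSZ, SSZ)), mul(Z, add(Z, Z)))
  →2  add(S(add(add(SZ, Z), mul(SSSZ, SSZ))), mul(Z, add(Z, Z)))
  →3  S(add(add(add(SZ, Z), mul(SSSZ, SSZ)), mul(Z, add(Z, Z))))
  →4  S(add(add(S(add(Z, Z)), mul(SSSZ, SSZ)), mul(Z, add(Z, Z))))
  →5  S(add(S(add(add(Z, Z), mul(SSSZ, SSZ))), mul(Z, add(Z, Z))))
  →6  S(S(add(add(add(Z, Z), mul(SSSZ, SSZ)), mul(Z, add(Z, Z)))))
  →7  S(S(add(add(Z, mul(SSSZ, SSZ)), mul(Z, add(Z, Z)))))
  →8  S(S(add(mul(SSSZ, SSZ), mul(Z, add(Z, Z)))))
  →9  S(S(add(add(SSZ, mul(SSZ, SSZ)), mul(Z, add(Z, Z)))))
  →10  S(S(add(S(add(SZ, mul(SSZ, SSZ))), mul(Z, add(Z, Z)))))
  →11  S(S(S(add(add(SZ, mul(SSZ, SSZ)), mul(Z, add(Z, Z))))))
  →12  S(S(S(add(S(add(Z, mul(SSZ, SSZ))), mul(Z, add(Z, Z))))))
  →13  S(S(S(S(add(add(Z, mul(SSZ, SSZ)), mul(Z, add(Z, Z)))))))
  →14  S(S(S(S(add(mul(SSZ, SSZ), mul(Z, add(Z, Z)))))))
  →15  S(S(S(S(add(add(SSZ, mul(SZ, SSZ)), mul(Z, add(Z, Z)))))))
  →16  S(S(S(S(add(S(add(SZ, mul(SZ, SSZ))), mul(Z, add(Z, Z)))))))
  →17  S(S(S(S(S(add(add(SZ, mul(SZ, SSZ)), mul(Z, add(Z, Z))))))))
  →18  S(S(S(S(S(add(S(add(Z, mul(SZ, SSZ))), mul(Z, add(Z, Z))))))))
  →19  S(S(S(S(S(S(add(add(Z, mul(SZ, SSZ)), mul(Z, add(Z, Z)))))))))
  →20  S(S(S(S(S(S(add(mul(SZ, SSZ), mul(Z, add(Z, Z)))))))))
  →21  S(S(S(S(S(S(add(add(SSZ, mul(Z, SSZ)), mul(Z, add(Z, Z)))))))))
  →22  S(S(S(S(S(S(add(S(add(SZ, mul(Z, SSZ))), mul(Z, add(Z, Z)))))))))
  →23  S(S(S(S(S(S(S(add(add(SZ, mul(Z, SSZ)), mul(Z, add(Z, Z))))))))))
  →24  S(S(S(S(S(S(S(add(S(add(Z, mul(Z, SSZ))), mul(Z, add(Z, Z))))))))))
  →25  S(S(S(S(S(S(S(S(add(add(Z, mul(Z, SSZ)), mul(Z, add(Z, Z)))))))))))
  →26  S(S(S(S(S(S(S(S(add(mul(Z, SSZ), mul(Z, add(Z, Z)))))))))))
  →27  S(S(S(S(S(S(S(S(add(Z, mul(Z, add(Z, Z)))))))))))
  →28  S(S(S(S(S(S(S(S(mul(Z, add(Z, Z))))))))))
  →29  S^8(Z)

Term B:
  start: add(mul(mul(SZ, Z), mul(SSSZ, SSSZ)), add(SSSZ, SSSZ))
  →1  add(mul(add(Z, mul(Z, Z)), mul(SSSZ, SSSZ)), add(SSSZ, SSSZ))
  →2  add(mul(mul(Z, Z), mul(SSSZ, SSSZ)), add(SSSZ, SSSZ))
  →3  add(mul(Z, mul(SSSZ, SSSZ)), add(SSSZ, SSSZ))
  →4  add(Z, add(SSSZ, SSSZ))
  →5  add(SSSZ, SSSZ)
  →6  S(add(SSZ, SSSZ))
  →7  S(S(add(SZ, SSSZ)))
  →8  S(S(S(add(Z, SSSZ))))
  →9  S^6(Z)

Answer: DIFFERENT — A ⇓ S^8(Z), B ⇓ S^6(Z)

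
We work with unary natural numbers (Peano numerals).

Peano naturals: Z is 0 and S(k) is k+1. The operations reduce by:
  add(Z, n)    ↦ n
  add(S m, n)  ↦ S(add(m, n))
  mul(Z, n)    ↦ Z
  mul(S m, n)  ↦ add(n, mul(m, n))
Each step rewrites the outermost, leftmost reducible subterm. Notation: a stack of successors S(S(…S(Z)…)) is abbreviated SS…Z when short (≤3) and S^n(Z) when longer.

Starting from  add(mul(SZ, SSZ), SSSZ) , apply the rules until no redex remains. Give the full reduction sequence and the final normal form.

  start: add(mul(SZ, SSZ), SSSZ)
  [1] add(add(SSZ, mul(Z, SSZ)), SSSZ)
  [2] add(S(add(SZ, mul(Z, SSZ))), SSSZ)
  [3] S(add(add(SZ, mul(Z, SSZ)), SSSZ))
  [4] S(add(S(add(Z, mul(Z, SSZ))), SSSZ))
  [5] S(S(add(add(Z, mul(Z, SSZ)), SSSZ)))
  [6] S(S(add(mul(Z, SSZ), SSSZ)))
  [7] S(S(add(Z, SSSZ)))
  [8] S^5(Z)

Answer: normal form = S^5(Z)  (in 8 steps)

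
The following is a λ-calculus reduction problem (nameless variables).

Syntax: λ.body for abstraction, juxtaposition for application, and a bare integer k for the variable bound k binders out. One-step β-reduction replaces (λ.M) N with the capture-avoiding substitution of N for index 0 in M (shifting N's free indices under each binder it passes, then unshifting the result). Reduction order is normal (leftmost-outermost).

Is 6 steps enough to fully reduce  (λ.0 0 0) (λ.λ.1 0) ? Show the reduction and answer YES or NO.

  start: (λ.0 0 0) (λ.λ.1 0)
  [1] (λ.λ.1 0) (λ.λ.1 0) (λ.λ.1 0)
  [2] (λ.(λ.λ.1 0) 0) (λ.λ.1 0)
  [3] (λ.λ.1 0) (λ.λ.1 0)
  [4] λ.(λ.λ.1 0) 0
  [5] λ.λ.1 0

Answer: YES — reaches normal form λ.λ.1 0 in 5 ≤ 6 steps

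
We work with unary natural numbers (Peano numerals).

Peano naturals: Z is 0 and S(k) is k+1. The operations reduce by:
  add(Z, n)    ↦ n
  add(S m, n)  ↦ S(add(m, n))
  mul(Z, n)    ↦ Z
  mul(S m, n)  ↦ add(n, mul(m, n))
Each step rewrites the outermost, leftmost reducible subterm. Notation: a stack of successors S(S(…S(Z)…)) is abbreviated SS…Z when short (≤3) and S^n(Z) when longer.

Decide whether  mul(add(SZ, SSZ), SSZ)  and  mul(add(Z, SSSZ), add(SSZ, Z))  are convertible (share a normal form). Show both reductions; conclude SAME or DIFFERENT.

Term A:
  start: mul(add(SZ, SSZ), SSZ)
  step 1: mul(S(add(Z, SSZ)), SSZ)
  step 2: add(SSZ, mul(add(Z, SSZ), SSZ))
  step 3: S(add(SZ, mul(add(Z, SSZ), SSZ)))
  step 4: S(S(add(Z, mul(add(Z, SSZ), SSZ))))
  step 5: S(S(mul(add(Z, SSZ), SSZ)))
  step 6: S(S(mul(SSZ, SSZ)))
  step 7: S(S(add(SSZ, mul(SZ, SSZ))))
  step 8: S(S(S(add(SZ, mul(SZ, SSZ)))))
  step 9: S(S(S(S(add(Z, mul(SZ, SSZ))))))
  step 10: S(S(S(S(mul(SZ, SSZ)))))
  step 11: S(S(S(S(add(SSZ, mul(Z, SSZ))))))
  step 12: S(S(S(S(S(add(SZ, mul(Z, SSZ)))))))
  step 13: S(S(S(S(S(S(add(Z, mul(Z, SSZ))))))))
  step 14: S(S(S(S(S(S(mul(Z, SSZ)))))))
  step 15: S^6(Z)

Term B:
  start: mul(add(Z, SSSZ), add(SSZ, Z))
  step 1: mul(SSSZ, add(SSZ, Z))
  step 2: add(add(SSZ, Z), mul(SSZ, add(SSZ, Z)))
  step 3: add(S(add(SZ, Z)), mul(SSZ, add(SSZ, Z)))
  step 4: S(add(add(SZ, Z), mul(SSZ, add(SSZ, Z))))
  step 5: S(add(S(add(Z, Z)), mul(SSZ, add(SSZ, Z))))
  step 6: S(S(add(add(Z, Z), mul(SSZ, add(SSZ, Z)))))
  step 7: S(S(add(Z, mul(SSZ, add(SSZ, Z)))))
  step 8: S(S(mul(SSZ, add(SSZ, Z))))
  step 9: S(S(add(add(SSZ, Z), mul(SZ, add(SSZ, Z)))))
  step 10: S(S(add(S(add(SZ, Z)), mul(SZ, add(SSZ, Z)))))
  step 11: S(S(S(add(add(SZ, Z), mul(SZ, add(SSZ, Z))))))
  step 12: S(S(S(add(S(add(Z, Z)), mul(SZ, add(SSZ, Z))))))
  step 13: S(S(S(S(add(add(Z, Z), mul(SZ, add(SSZ, Z)))))))
  step 14: S(S(S(S(add(Z, mul(SZ, add(SSZ, Z)))))))
  step 15: S(S(S(S(mul(SZ, add(SSZ, Z))))))
  step 16: S(S(S(S(add(add(SSZ, Z), mul(Z, add(SSZ, Z)))))))
  step 17: S(S(S(S(add(S(add(SZ, Z)), mul(Z, add(SSZ, Z)))))))
  step 18: S(S(S(S(S(add(add(SZ, Z), mul(Z, add(SSZ, Z))))))))
  step 19: S(S(S(S(S(add(S(add(Z, Z)), mul(Z, add(SSZ, Z))))))))
  step 20: S(S(S(S(S(S(add(add(Z, Z), mul(Z, add(SSZ, Z)))))))))
  step 21: S(S(S(S(S(S(add(Z, mul(Z, add(SSZ, Z)))))))))
  step 22: S(S(S(S(S(S(mul(Z, add(SSZ, Z))))))))
  step 23: S^6(Z)

Answer: SAME — A ⇓ S^6(Z), B ⇓ S^6(Z)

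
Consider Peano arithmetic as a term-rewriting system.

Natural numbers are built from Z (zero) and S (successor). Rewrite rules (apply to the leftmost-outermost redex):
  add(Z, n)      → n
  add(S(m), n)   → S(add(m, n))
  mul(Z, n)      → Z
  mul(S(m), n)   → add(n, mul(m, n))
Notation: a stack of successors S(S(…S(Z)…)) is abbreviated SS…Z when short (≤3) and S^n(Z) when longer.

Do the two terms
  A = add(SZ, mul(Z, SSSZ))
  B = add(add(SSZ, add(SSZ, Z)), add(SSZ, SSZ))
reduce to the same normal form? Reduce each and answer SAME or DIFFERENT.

Answer: DIFFERENT — A ⇓ SZ, B ⇓ S^8(Z)

Derivation:
Term A:
  start: add(SZ, mul(Z, SSSZ))
  [1] S(add(Z, mul(Z, SSSZ)))
  [2] S(mul(Z, SSSZ))
  [3] SZ

Term B:
  start: add(add(SSZ, add(SSZ, Z)), add(SSZ, SSZ))
  [1] add(S(add(SZ, add(SSZ, Z))), add(SSZ, SSZ))
  [2] S(add(add(SZ, add(SSZ, Z)), add(SSZ, SSZ)))
  [3] S(add(S(add(Z, add(SSZ, Z))), add(SSZ, SSZ)))
  [4] S(S(add(add(Z, add(SSZ, Z)), add(SSZ, SSZ))))
  [5] S(S(add(add(SSZ, Z), add(SSZ, SSZ))))
  [6] S(S(add(S(add(SZ, Z)), add(SSZ, SSZ))))
  [7] S(S(S(add(add(SZ, Z), add(SSZ, SSZ)))))
  [8] S(S(S(add(S(add(Z, Z)), add(SSZ, SSZ)))))
  [9] S(S(S(S(add(add(Z, Z), add(SSZ, SSZ))))))
  [10] S(S(S(S(add(Z, add(SSZ, SSZ))))))
  [11] S(S(S(S(add(SSZ, SSZ)))))
  [12] S(S(S(S(S(add(SZ, SSZ))))))
  [13] S(S(S(S(S(S(add(Z, SSZ)))))))
  [14] S^8(Z)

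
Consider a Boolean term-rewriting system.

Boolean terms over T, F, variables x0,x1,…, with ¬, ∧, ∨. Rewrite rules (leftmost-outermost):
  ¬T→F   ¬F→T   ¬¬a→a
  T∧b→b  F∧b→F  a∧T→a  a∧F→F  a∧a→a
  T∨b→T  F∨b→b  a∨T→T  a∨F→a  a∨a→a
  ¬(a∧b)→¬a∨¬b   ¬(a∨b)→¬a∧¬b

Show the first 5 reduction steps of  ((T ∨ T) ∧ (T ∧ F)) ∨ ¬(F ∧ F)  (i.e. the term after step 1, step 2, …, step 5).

Answer: after 5 steps: ¬F ∨ ¬F

Derivation:
  start: ((T ∨ T) ∧ (T ∧ F)) ∨ ¬(F ∧ F)
  step 1: (T ∧ (T ∧ F)) ∨ ¬(F ∧ F)
  step 2: (T ∧ F) ∨ ¬(F ∧ F)
  step 3: F ∨ ¬(F ∧ F)
  step 4: ¬(F ∧ F)
  step 5: ¬F ∨ ¬F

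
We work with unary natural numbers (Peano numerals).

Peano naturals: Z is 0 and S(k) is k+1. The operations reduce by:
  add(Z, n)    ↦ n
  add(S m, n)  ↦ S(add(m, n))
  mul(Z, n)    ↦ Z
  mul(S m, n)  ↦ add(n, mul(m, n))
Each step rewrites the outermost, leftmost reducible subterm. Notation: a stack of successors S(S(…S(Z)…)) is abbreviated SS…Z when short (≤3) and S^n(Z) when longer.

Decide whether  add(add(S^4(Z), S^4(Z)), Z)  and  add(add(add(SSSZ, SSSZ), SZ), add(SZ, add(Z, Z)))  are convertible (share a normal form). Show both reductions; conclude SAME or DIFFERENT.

Answer: SAME — A ⇓ S^8(Z), B ⇓ S^8(Z)

Working:
Term A:
  start: add(add(S^4(Z), S^4(Z)), Z)
  [1] add(S(add(SSSZ, S^4(Z))), Z)
  [2] S(add(add(SSSZ, S^4(Z)), Z))
  [3] S(add(S(add(SSZ, S^4(Z))), Z))
  [4] S(S(add(add(SSZ, S^4(Z)), Z)))
  [5] S(S(add(S(add(SZ, S^4(Z))), Z)))
  [6] S(S(S(add(add(SZ, S^4(Z)), Z))))
  [7] S(S(S(add(S(add(Z, S^4(Z))), Z))))
  [8] S(S(S(S(add(add(Z, S^4(Z)), Z)))))
  [9] S(S(S(S(add(S^4(Z), Z)))))
  [10] S(S(S(S(S(add(SSSZ, Z))))))
  [11] S(S(S(S(S(S(add(SSZ, Z)))))))
  [12] S(S(S(S(S(S(S(add(SZ, Z))))))))
  [13] S(S(S(S(S(S(S(S(add(Z, Z)))))))))
  [14] S^8(Z)

Term B:
  start: add(add(add(SSSZ, SSSZ), SZ), add(SZ, add(Z, Z)))
  [1] add(add(S(add(SSZ, SSSZ)), SZ), add(SZ, add(Z, Z)))
  [2] add(S(add(add(SSZ, SSSZ), SZ)), add(SZ, add(Z, Z)))
  [3] S(add(add(add(SSZ, SSSZ), SZ), add(SZ, add(Z, Z))))
  [4] S(add(add(S(add(SZ, SSSZ)), SZ), add(SZ, add(Z, Z))))
  [5] S(add(S(add(add(SZ, SSSZ), SZ)), add(SZ, add(Z, Z))))
  [6] S(S(add(add(add(SZ, SSSZ), SZ), add(SZ, add(Z, Z)))))
  [7] S(S(add(add(S(add(Z, SSSZ)), SZ), add(SZ, add(Z, Z)))))
  [8] S(S(add(S(add(add(Z, SSSZ), SZ)), add(SZ, add(Z, Z)))))
  [9] S(S(S(add(add(add(Z, SSSZ), SZ), add(SZ, add(Z, Z))))))
  [10] S(S(S(add(add(SSSZ, SZ), add(SZ, add(Z, Z))))))
  [11] S(S(S(add(S(add(SSZ, SZ)), add(SZ, add(Z, Z))))))
  [12] S(S(S(S(add(add(SSZ, SZ), add(SZ, add(Z, Z)))))))
  [13] S(S(S(S(add(S(add(SZ, SZ)), add(SZ, add(Z, Z)))))))
  [14] S(S(S(S(S(add(add(SZ, SZ), add(SZ, add(Z, Z))))))))
  [15] S(S(S(S(S(add(S(add(Z, SZ)), add(SZ, add(Z, Z))))))))
  [16] S(S(S(S(S(S(add(add(Z, SZ), add(SZ, add(Z, Z)))))))))
  [17] S(S(S(S(S(S(add(SZ, add(SZ, add(Z, Z)))))))))
  [18] S(S(S(S(S(S(S(add(Z, add(SZ, add(Z, Z))))))))))
  [19] S(S(S(S(S(S(S(add(SZ, add(Z, Z)))))))))
  [20] S(S(S(S(S(S(S(S(add(Z, add(Z, Z))))))))))
  [21] S(S(S(S(S(S(S(S(add(Z, Z)))))))))
  [22] S^8(Z)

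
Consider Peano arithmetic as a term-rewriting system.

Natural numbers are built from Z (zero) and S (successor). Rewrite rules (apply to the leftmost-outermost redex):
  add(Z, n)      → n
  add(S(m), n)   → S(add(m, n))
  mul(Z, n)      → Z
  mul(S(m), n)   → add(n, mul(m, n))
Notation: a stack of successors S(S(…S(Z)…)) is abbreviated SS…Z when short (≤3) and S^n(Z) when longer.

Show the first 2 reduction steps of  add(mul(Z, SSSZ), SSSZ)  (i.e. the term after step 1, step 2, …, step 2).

Answer: after 2 steps: SSSZ

Derivation:
  start: add(mul(Z, SSSZ), SSSZ)
  [1] add(Z, SSSZ)
  [2] SSSZ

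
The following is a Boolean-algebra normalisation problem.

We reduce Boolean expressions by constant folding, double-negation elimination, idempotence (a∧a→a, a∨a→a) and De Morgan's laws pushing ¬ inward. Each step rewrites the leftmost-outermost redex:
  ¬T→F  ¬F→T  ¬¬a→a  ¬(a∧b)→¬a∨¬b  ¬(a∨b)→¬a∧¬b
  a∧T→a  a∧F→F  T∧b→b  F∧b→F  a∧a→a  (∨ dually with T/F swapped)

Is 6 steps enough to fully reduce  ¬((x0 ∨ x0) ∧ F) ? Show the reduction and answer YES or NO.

  start: ¬((x0 ∨ x0) ∧ F)
  step 1: ¬(x0 ∨ x0) ∨ ¬F
  step 2: (¬x0 ∧ ¬x0) ∨ ¬F
  step 3: ¬x0 ∨ ¬F
  step 4: ¬x0 ∨ T
  step 5: T

Answer: YES — reaches normal form T in 5 ≤ 6 steps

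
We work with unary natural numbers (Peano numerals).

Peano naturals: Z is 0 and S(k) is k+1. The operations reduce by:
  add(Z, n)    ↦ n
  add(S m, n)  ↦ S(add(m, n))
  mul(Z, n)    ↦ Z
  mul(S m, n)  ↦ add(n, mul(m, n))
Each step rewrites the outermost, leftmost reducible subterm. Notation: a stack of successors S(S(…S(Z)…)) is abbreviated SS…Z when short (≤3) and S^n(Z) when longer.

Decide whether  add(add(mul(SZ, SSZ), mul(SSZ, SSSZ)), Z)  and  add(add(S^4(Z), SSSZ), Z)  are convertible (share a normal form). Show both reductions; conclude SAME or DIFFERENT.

Term A:
  start: add(add(mul(SZ, SSZ), mul(SSZ, SSSZ)), Z)
  →1  add(add(add(SSZ, mul(Z, SSZ)), mul(SSZ, SSSZ)), Z)
  →2  add(add(S(add(SZ, mul(Z, SSZ))), mul(SSZ, SSSZ)), Z)
  →3  add(S(add(add(SZ, mul(Z, SSZ)), mul(SSZ, SSSZ))), Z)
  →4  S(add(add(add(SZ, mul(Z, SSZ)), mul(SSZ, SSSZ)), Z))
  →5  S(add(add(S(add(Z, mul(Z, SSZ))), mul(SSZ, SSSZ)), Z))
  →6  S(add(S(add(add(Z, mul(Z, SSZ)), mul(SSZ, SSSZ))), Z))
  →7  S(S(add(add(add(Z, mul(Z, SSZ)), mul(SSZ, SSSZ)), Z)))
  →8  S(S(add(add(mul(Z, SSZ), mul(SSZ, SSSZ)), Z)))
  →9  S(S(add(add(Z, mul(SSZ, SSSZ)), Z)))
  →10  S(S(add(mul(SSZ, SSSZ), Z)))
  →11  S(S(add(add(SSSZ, mul(SZ, SSSZ)), Z)))
  →12  S(S(add(S(add(SSZ, mul(SZ, SSSZ))), Z)))
  →13  S(S(S(add(add(SSZ, mul(SZ, SSSZ)), Z))))
  →14  S(S(S(add(S(add(SZ, mul(SZ, SSSZ))), Z))))
  →15  S(S(S(S(add(add(SZ, mul(SZ, SSSZ)), Z)))))
  →16  S(S(S(S(add(S(add(Z, mul(SZ, SSSZ))), Z)))))
  →17  S(S(S(S(S(add(add(Z, mul(SZ, SSSZ)), Z))))))
  →18  S(S(S(S(S(add(mul(SZ, SSSZ), Z))))))
  →19  S(S(S(S(S(add(add(SSSZ, mul(Z, SSSZ)), Z))))))
  →20  S(S(S(S(S(add(S(add(SSZ, mul(Z, SSSZ))), Z))))))
  →21  S(S(S(S(S(S(add(add(SSZ, mul(Z, SSSZ)), Z)))))))
  →22  S(S(S(S(S(S(add(S(add(SZ, mul(Z, SSSZ))), Z)))))))
  →23  S(S(S(S(S(S(S(add(add(SZ, mul(Z, SSSZ)), Z))))))))
  →24  S(S(S(S(S(S(S(add(S(add(Z, mul(Z, SSSZ))), Z))))))))
  →25  S(S(S(S(S(S(S(S(add(add(Z, mul(Z, SSSZ)), Z)))))))))
  →26  S(S(S(S(S(S(S(S(add(mul(Z, SSSZ), Z)))))))))
  →27  S(S(S(S(S(S(S(S(add(Z, Z)))))))))
  →28  S^8(Z)

Term B:
  start: add(add(S^4(Z), SSSZ), Z)
  →1  add(S(add(SSSZ, SSSZ)), Z)
  →2  S(add(add(SSSZ, SSSZ), Z))
  →3  S(add(S(add(SSZ, SSSZ)), Z))
  →4  S(S(add(add(SSZ, SSSZ), Z)))
  →5  S(S(add(S(add(SZ, SSSZ)), Z)))
  →6  S(S(S(add(add(SZ, SSSZ), Z))))
  →7  S(S(S(add(S(add(Z, SSSZ)), Z))))
  →8  S(S(S(S(add(add(Z, SSSZ), Z)))))
  →9  S(S(S(S(add(SSSZ, Z)))))
  →10  S(S(S(S(S(add(SSZ, Z))))))
  →11  S(S(S(S(S(S(add(SZ, Z)))))))
  →12  S(S(S(S(S(S(S(add(Z, Z))))))))
  →13  S^7(Z)

Answer: DIFFERENT — A ⇓ S^8(Z), B ⇓ S^7(Z)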